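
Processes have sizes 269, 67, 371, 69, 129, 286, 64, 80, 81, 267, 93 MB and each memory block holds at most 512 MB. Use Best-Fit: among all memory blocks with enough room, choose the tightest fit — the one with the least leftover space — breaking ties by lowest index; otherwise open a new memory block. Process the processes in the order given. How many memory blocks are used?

269 MB → memory block 1 (remaining 243 MB)
67 MB → memory block 1 (remaining 176 MB)
371 MB → memory block 2 (remaining 141 MB)
69 MB → memory block 2 (remaining 72 MB)
129 MB → memory block 1 (remaining 47 MB)
286 MB → memory block 3 (remaining 226 MB)
64 MB → memory block 2 (remaining 8 MB)
80 MB → memory block 3 (remaining 146 MB)
81 MB → memory block 3 (remaining 65 MB)
267 MB → memory block 4 (remaining 245 MB)
93 MB → memory block 4 (remaining 152 MB)

4 memory blocks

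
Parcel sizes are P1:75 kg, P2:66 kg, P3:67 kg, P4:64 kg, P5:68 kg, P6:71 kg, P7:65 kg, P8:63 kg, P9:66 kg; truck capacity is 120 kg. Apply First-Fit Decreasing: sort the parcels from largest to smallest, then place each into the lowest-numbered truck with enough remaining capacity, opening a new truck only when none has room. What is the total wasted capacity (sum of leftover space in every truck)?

Sorted descending: 75, 71, 68, 67, 66, 66, 65, 64, 63.
75 kg → truck 1 (remaining 45 kg)
71 kg → truck 2 (remaining 49 kg)
68 kg → truck 3 (remaining 52 kg)
67 kg → truck 4 (remaining 53 kg)
66 kg → truck 5 (remaining 54 kg)
66 kg → truck 6 (remaining 54 kg)
65 kg → truck 7 (remaining 55 kg)
64 kg → truck 8 (remaining 56 kg)
63 kg → truck 9 (remaining 57 kg)
9 trucks × 120 kg = 1080 kg; used 605 kg; unused 475 kg.

475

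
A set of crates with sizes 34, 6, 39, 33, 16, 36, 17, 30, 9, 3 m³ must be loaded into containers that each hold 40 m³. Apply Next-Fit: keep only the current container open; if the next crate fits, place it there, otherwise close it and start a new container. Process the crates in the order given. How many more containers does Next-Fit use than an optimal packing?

2

Next-Fit: [34,6] [39] [33] [16] [36] [17] [30,9] [3] → 8 containers.
Total size 223 m³; any packing needs at least ⌈223/40⌉ = 6 containers.
An optimal packing achieves that bound: [39] [36,3] [34,6] [33] [30,9] [17,16] → 6 containers.
Excess: 8 − 6 = 2.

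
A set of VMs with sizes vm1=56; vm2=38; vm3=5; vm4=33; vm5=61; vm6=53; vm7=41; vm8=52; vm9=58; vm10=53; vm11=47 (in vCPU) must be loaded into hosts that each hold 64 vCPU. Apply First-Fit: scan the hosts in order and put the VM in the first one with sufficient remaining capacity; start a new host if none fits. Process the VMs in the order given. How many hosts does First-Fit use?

10 hosts

host 1: place vm1 (56 vCPU), 8 vCPU left
host 2: place vm2 (38 vCPU), 26 vCPU left
host 1: place vm3 (5 vCPU), 3 vCPU left
host 3: place vm4 (33 vCPU), 31 vCPU left
host 4: place vm5 (61 vCPU), 3 vCPU left
host 5: place vm6 (53 vCPU), 11 vCPU left
host 6: place vm7 (41 vCPU), 23 vCPU left
host 7: place vm8 (52 vCPU), 12 vCPU left
host 8: place vm9 (58 vCPU), 6 vCPU left
host 9: place vm10 (53 vCPU), 11 vCPU left
host 10: place vm11 (47 vCPU), 17 vCPU left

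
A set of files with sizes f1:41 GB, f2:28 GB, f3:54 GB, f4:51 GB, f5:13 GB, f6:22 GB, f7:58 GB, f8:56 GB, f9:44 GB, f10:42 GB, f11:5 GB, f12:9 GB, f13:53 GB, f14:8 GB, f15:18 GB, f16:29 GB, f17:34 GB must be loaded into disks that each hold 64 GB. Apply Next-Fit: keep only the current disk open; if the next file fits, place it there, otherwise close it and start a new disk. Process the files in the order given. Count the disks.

Put f1 (41 GB) in disk 1; 23 GB remain.
Put f2 (28 GB) in disk 2; 36 GB remain.
Put f3 (54 GB) in disk 3; 10 GB remain.
Put f4 (51 GB) in disk 4; 13 GB remain.
Put f5 (13 GB) in disk 4; 0 GB remain.
Put f6 (22 GB) in disk 5; 42 GB remain.
Put f7 (58 GB) in disk 6; 6 GB remain.
Put f8 (56 GB) in disk 7; 8 GB remain.
Put f9 (44 GB) in disk 8; 20 GB remain.
Put f10 (42 GB) in disk 9; 22 GB remain.
Put f11 (5 GB) in disk 9; 17 GB remain.
Put f12 (9 GB) in disk 9; 8 GB remain.
Put f13 (53 GB) in disk 10; 11 GB remain.
Put f14 (8 GB) in disk 10; 3 GB remain.
Put f15 (18 GB) in disk 11; 46 GB remain.
Put f16 (29 GB) in disk 11; 17 GB remain.
Put f17 (34 GB) in disk 12; 30 GB remain.
Final disks: [41] [28] [54] [51,13] [22] [58] [56] [44] [42,5,9] [53,8] [18,29] [34].

12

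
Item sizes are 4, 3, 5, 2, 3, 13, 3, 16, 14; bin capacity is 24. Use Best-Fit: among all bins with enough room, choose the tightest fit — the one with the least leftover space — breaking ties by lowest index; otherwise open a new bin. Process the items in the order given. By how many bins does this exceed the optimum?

1

Best-Fit: [4,3,5,2,3,3] [13] [16] [14] → 4 bins.
Total size 63; any packing needs at least ⌈63/24⌉ = 3 bins.
An optimal packing achieves that bound: [16,5,3] [14,4,3,3] [13,2] → 3 bins.
Excess: 4 − 3 = 1.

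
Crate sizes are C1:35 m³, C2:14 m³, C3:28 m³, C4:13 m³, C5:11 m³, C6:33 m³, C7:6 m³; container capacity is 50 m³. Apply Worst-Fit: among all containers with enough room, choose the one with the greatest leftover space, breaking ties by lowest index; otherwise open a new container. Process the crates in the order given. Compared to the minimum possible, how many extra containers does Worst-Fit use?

Worst-Fit: [35,14] [28,13,6] [11,33] → 3 containers.
Total size 140 m³; any packing needs at least ⌈140/50⌉ = 3 containers.
So 3 is already optimal.

0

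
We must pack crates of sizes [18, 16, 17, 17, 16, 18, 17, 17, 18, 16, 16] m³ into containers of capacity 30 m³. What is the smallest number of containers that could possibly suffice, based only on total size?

Total size = 18 + 16 + 17 + 17 + 16 + 18 + 17 + 17 + 18 + 16 + 16 = 186 m³.
⌈186 / 30⌉ = 7.

7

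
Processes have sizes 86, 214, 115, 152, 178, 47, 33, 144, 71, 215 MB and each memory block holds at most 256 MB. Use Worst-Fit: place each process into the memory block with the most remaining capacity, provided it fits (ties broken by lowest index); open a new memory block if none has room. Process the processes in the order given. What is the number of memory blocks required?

Put 86 MB in memory block 1; 170 MB remain.
Put 214 MB in memory block 2; 42 MB remain.
Put 115 MB in memory block 1; 55 MB remain.
Put 152 MB in memory block 3; 104 MB remain.
Put 178 MB in memory block 4; 78 MB remain.
Put 47 MB in memory block 3; 57 MB remain.
Put 33 MB in memory block 4; 45 MB remain.
Put 144 MB in memory block 5; 112 MB remain.
Put 71 MB in memory block 5; 41 MB remain.
Put 215 MB in memory block 6; 41 MB remain.

6 memory blocks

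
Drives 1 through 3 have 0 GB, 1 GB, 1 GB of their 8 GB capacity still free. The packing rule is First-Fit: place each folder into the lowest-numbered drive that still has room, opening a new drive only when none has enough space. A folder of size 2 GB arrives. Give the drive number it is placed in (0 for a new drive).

0

No drive has ≥ 2 GB free, so a new drive is opened.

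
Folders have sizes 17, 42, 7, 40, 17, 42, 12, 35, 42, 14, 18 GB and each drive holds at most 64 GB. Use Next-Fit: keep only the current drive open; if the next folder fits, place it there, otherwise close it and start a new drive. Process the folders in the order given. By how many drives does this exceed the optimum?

1

Next-Fit: [17,42] [7,40,17] [42,12] [35] [42,14] [18] → 6 drives.
Total size 286 GB; any packing needs at least ⌈286/64⌉ = 5 drives.
An optimal packing achieves that bound: [42,18] [42,17] [42,17] [40,14,7] [35,12] → 5 drives.
Excess: 6 − 5 = 1.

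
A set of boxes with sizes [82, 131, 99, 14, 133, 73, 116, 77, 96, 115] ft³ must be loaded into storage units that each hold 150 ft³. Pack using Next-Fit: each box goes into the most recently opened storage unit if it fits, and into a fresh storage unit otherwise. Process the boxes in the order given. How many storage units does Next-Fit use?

82 ft³ → storage unit 1 (remaining 68 ft³)
131 ft³ → storage unit 2 (remaining 19 ft³)
99 ft³ → storage unit 3 (remaining 51 ft³)
14 ft³ → storage unit 3 (remaining 37 ft³)
133 ft³ → storage unit 4 (remaining 17 ft³)
73 ft³ → storage unit 5 (remaining 77 ft³)
116 ft³ → storage unit 6 (remaining 34 ft³)
77 ft³ → storage unit 7 (remaining 73 ft³)
96 ft³ → storage unit 8 (remaining 54 ft³)
115 ft³ → storage unit 9 (remaining 35 ft³)
Final storage units: [82] [131] [99,14] [133] [73] [116] [77] [96] [115].

9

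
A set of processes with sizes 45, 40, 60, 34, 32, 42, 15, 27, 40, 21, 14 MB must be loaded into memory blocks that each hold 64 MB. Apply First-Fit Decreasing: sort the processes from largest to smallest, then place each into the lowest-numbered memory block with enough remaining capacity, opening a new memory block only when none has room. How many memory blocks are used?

Sorted descending: 60, 45, 42, 40, 40, 34, 32, 27, 21, 15, 14.
60 MB → memory block 1 (remaining 4 MB)
45 MB → memory block 2 (remaining 19 MB)
42 MB → memory block 3 (remaining 22 MB)
40 MB → memory block 4 (remaining 24 MB)
40 MB → memory block 5 (remaining 24 MB)
34 MB → memory block 6 (remaining 30 MB)
32 MB → memory block 7 (remaining 32 MB)
27 MB → memory block 6 (remaining 3 MB)
21 MB → memory block 3 (remaining 1 MB)
15 MB → memory block 2 (remaining 4 MB)
14 MB → memory block 4 (remaining 10 MB)

7 memory blocks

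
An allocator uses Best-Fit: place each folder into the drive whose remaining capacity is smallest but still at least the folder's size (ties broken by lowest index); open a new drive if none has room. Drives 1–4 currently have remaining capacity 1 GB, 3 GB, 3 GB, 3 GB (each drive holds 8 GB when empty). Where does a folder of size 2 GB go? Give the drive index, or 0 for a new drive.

Drives with room: drive 2 (3 GB), drive 3 (3 GB), drive 4 (3 GB).
Tightest fit is drive 2 with 3 GB free.

2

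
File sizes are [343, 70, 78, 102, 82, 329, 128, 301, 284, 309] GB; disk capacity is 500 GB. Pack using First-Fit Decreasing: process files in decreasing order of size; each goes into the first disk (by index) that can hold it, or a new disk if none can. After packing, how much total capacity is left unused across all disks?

474

Sorted descending: 343, 329, 309, 301, 284, 128, 102, 82, 78, 70.
disk 1: place 343 GB, 157 GB left
disk 2: place 329 GB, 171 GB left
disk 3: place 309 GB, 191 GB left
disk 4: place 301 GB, 199 GB left
disk 5: place 284 GB, 216 GB left
disk 1: place 128 GB, 29 GB left
disk 2: place 102 GB, 69 GB left
disk 3: place 82 GB, 109 GB left
disk 3: place 78 GB, 31 GB left
disk 4: place 70 GB, 129 GB left
5 disks × 500 GB = 2500 GB; used 2026 GB; unused 474 GB.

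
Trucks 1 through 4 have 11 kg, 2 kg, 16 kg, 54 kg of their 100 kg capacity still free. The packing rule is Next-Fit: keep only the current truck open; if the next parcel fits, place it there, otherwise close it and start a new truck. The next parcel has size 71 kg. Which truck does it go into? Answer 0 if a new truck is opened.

0

Next-Fit only looks at truck 4, which has 54 kg free.
71 kg does not fit, so a new truck is opened.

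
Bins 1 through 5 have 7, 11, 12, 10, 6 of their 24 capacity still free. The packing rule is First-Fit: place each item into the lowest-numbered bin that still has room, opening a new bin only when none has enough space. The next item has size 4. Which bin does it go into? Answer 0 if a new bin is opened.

1

Bins with room: bin 1 (7), bin 2 (11), bin 3 (12), bin 4 (10), bin 5 (6).
The first with room is bin 1.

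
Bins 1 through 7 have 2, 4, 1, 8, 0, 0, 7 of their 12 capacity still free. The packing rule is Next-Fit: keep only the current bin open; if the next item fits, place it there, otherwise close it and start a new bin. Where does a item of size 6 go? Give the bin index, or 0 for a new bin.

Next-Fit only looks at bin 7, which has 7 free.
6 fits there.

7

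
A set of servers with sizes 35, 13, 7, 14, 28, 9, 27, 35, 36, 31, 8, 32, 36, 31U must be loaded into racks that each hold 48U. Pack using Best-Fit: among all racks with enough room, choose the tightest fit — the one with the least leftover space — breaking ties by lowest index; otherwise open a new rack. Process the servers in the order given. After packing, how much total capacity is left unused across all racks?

90

Put 35U in rack 1; 13U remain.
Put 13U in rack 1; 0U remain.
Put 7U in rack 2; 41U remain.
Put 14U in rack 2; 27U remain.
Put 28U in rack 3; 20U remain.
Put 9U in rack 3; 11U remain.
Put 27U in rack 2; 0U remain.
Put 35U in rack 4; 13U remain.
Put 36U in rack 5; 12U remain.
Put 31U in rack 6; 17U remain.
Put 8U in rack 3; 3U remain.
Put 32U in rack 7; 16U remain.
Put 36U in rack 8; 12U remain.
Put 31U in rack 9; 17U remain.
9 racks × 48U = 432U; used 342U; unused 90U.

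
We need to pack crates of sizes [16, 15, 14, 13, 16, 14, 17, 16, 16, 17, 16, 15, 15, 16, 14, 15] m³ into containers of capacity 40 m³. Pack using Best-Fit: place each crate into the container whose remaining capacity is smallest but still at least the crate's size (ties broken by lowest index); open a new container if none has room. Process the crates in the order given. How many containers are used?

8 containers

container 1: place 16 m³, 24 m³ left
container 1: place 15 m³, 9 m³ left
container 2: place 14 m³, 26 m³ left
container 2: place 13 m³, 13 m³ left
container 3: place 16 m³, 24 m³ left
container 3: place 14 m³, 10 m³ left
container 4: place 17 m³, 23 m³ left
container 4: place 16 m³, 7 m³ left
container 5: place 16 m³, 24 m³ left
container 5: place 17 m³, 7 m³ left
container 6: place 16 m³, 24 m³ left
container 6: place 15 m³, 9 m³ left
container 7: place 15 m³, 25 m³ left
container 7: place 16 m³, 9 m³ left
container 8: place 14 m³, 26 m³ left
container 8: place 15 m³, 11 m³ left
Final containers: [16,15] [14,13] [16,14] [17,16] [16,17] [16,15] [15,16] [14,15].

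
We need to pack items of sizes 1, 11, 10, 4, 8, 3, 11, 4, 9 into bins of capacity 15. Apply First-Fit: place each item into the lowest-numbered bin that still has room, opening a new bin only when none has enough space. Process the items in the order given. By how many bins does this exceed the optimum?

First-Fit: [1,11,3] [10,4] [8,4] [11] [9] → 5 bins.
Total size 61; any packing needs at least ⌈61/15⌉ = 5 bins.
So 5 is already optimal.

0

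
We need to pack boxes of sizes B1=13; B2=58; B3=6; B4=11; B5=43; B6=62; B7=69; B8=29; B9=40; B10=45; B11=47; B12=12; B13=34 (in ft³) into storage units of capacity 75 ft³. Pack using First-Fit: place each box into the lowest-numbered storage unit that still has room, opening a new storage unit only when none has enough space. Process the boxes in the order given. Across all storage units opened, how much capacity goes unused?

B1 (13 ft³) → storage unit 1 (remaining 62 ft³)
B2 (58 ft³) → storage unit 1 (remaining 4 ft³)
B3 (6 ft³) → storage unit 2 (remaining 69 ft³)
B4 (11 ft³) → storage unit 2 (remaining 58 ft³)
B5 (43 ft³) → storage unit 2 (remaining 15 ft³)
B6 (62 ft³) → storage unit 3 (remaining 13 ft³)
B7 (69 ft³) → storage unit 4 (remaining 6 ft³)
B8 (29 ft³) → storage unit 5 (remaining 46 ft³)
B9 (40 ft³) → storage unit 5 (remaining 6 ft³)
B10 (45 ft³) → storage unit 6 (remaining 30 ft³)
B11 (47 ft³) → storage unit 7 (remaining 28 ft³)
B12 (12 ft³) → storage unit 2 (remaining 3 ft³)
B13 (34 ft³) → storage unit 8 (remaining 41 ft³)
8 storage units × 75 ft³ = 600 ft³; used 469 ft³; unused 131 ft³.

131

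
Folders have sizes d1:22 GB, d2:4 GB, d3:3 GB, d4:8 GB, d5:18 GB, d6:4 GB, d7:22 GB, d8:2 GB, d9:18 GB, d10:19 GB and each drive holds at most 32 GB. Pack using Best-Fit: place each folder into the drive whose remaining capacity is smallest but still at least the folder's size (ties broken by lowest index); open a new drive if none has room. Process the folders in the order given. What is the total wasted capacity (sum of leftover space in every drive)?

40

drive 1: place d1 (22 GB), 10 GB left
drive 1: place d2 (4 GB), 6 GB left
drive 1: place d3 (3 GB), 3 GB left
drive 2: place d4 (8 GB), 24 GB left
drive 2: place d5 (18 GB), 6 GB left
drive 2: place d6 (4 GB), 2 GB left
drive 3: place d7 (22 GB), 10 GB left
drive 2: place d8 (2 GB), 0 GB left
drive 4: place d9 (18 GB), 14 GB left
drive 5: place d10 (19 GB), 13 GB left
5 drives × 32 GB = 160 GB; used 120 GB; unused 40 GB.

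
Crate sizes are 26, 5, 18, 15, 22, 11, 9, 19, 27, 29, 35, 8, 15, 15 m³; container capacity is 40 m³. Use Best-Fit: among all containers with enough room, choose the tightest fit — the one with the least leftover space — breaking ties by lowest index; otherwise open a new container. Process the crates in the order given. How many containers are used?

8 containers

Put 26 m³ in container 1; 14 m³ remain.
Put 5 m³ in container 1; 9 m³ remain.
Put 18 m³ in container 2; 22 m³ remain.
Put 15 m³ in container 2; 7 m³ remain.
Put 22 m³ in container 3; 18 m³ remain.
Put 11 m³ in container 3; 7 m³ remain.
Put 9 m³ in container 1; 0 m³ remain.
Put 19 m³ in container 4; 21 m³ remain.
Put 27 m³ in container 5; 13 m³ remain.
Put 29 m³ in container 6; 11 m³ remain.
Put 35 m³ in container 7; 5 m³ remain.
Put 8 m³ in container 6; 3 m³ remain.
Put 15 m³ in container 4; 6 m³ remain.
Put 15 m³ in container 8; 25 m³ remain.
Final containers: [26,5,9] [18,15] [22,11] [19,15] [27] [29,8] [35] [15].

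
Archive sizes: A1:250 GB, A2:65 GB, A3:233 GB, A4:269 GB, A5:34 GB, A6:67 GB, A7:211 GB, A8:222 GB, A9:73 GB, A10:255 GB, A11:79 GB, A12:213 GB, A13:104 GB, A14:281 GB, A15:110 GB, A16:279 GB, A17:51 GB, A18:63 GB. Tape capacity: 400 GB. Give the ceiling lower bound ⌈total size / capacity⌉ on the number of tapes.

8 tapes

Total size = 250 + 65 + 233 + 269 + 34 + 67 + 211 + 222 + 73 + 255 + 79 + 213 + 104 + 281 + 110 + 279 + 51 + 63 = 2859 GB.
⌈2859 / 400⌉ = 8.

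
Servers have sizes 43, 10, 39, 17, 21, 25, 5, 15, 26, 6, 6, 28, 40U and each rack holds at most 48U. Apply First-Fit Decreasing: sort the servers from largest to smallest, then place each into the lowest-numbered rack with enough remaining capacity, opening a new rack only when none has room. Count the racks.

Sorted descending: 43, 40, 39, 28, 26, 25, 21, 17, 15, 10, 6, 6, 5.
43U → rack 1 (remaining 5U)
40U → rack 2 (remaining 8U)
39U → rack 3 (remaining 9U)
28U → rack 4 (remaining 20U)
26U → rack 5 (remaining 22U)
25U → rack 6 (remaining 23U)
21U → rack 5 (remaining 1U)
17U → rack 4 (remaining 3U)
15U → rack 6 (remaining 8U)
10U → rack 7 (remaining 38U)
6U → rack 2 (remaining 2U)
6U → rack 3 (remaining 3U)
5U → rack 1 (remaining 0U)

7 racks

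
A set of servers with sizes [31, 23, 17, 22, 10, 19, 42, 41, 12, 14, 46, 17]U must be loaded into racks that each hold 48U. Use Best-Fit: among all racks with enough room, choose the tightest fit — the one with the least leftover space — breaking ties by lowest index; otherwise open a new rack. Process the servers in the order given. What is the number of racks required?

7 racks

rack 1: place 31U, 17U left
rack 2: place 23U, 25U left
rack 1: place 17U, 0U left
rack 2: place 22U, 3U left
rack 3: place 10U, 38U left
rack 3: place 19U, 19U left
rack 4: place 42U, 6U left
rack 5: place 41U, 7U left
rack 3: place 12U, 7U left
rack 6: place 14U, 34U left
rack 7: place 46U, 2U left
rack 6: place 17U, 17U left
Final racks: [31,17] [23,22] [10,19,12] [42] [41] [14,17] [46].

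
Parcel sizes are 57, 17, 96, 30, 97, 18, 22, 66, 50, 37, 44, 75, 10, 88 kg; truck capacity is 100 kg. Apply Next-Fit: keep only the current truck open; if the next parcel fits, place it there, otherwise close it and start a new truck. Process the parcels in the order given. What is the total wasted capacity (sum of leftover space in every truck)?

293

truck 1: place 57 kg, 43 kg left
truck 1: place 17 kg, 26 kg left
truck 2: place 96 kg, 4 kg left
truck 3: place 30 kg, 70 kg left
truck 4: place 97 kg, 3 kg left
truck 5: place 18 kg, 82 kg left
truck 5: place 22 kg, 60 kg left
truck 6: place 66 kg, 34 kg left
truck 7: place 50 kg, 50 kg left
truck 7: place 37 kg, 13 kg left
truck 8: place 44 kg, 56 kg left
truck 9: place 75 kg, 25 kg left
truck 9: place 10 kg, 15 kg left
truck 10: place 88 kg, 12 kg left
10 trucks × 100 kg = 1000 kg; used 707 kg; unused 293 kg.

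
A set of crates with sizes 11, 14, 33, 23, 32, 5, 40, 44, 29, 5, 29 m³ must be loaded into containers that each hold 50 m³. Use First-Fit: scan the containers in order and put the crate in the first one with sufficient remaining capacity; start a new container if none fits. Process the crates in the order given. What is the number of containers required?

7

container 1: place 11 m³, 39 m³ left
container 1: place 14 m³, 25 m³ left
container 2: place 33 m³, 17 m³ left
container 1: place 23 m³, 2 m³ left
container 3: place 32 m³, 18 m³ left
container 2: place 5 m³, 12 m³ left
container 4: place 40 m³, 10 m³ left
container 5: place 44 m³, 6 m³ left
container 6: place 29 m³, 21 m³ left
container 2: place 5 m³, 7 m³ left
container 7: place 29 m³, 21 m³ left
Final containers: [11,14,23] [33,5,5] [32] [40] [44] [29] [29].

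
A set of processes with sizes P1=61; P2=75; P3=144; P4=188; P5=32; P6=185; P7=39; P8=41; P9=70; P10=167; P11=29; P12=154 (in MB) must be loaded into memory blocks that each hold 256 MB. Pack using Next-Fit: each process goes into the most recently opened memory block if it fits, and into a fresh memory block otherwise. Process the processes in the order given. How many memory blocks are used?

Put P1 (61 MB) in memory block 1; 195 MB remain.
Put P2 (75 MB) in memory block 1; 120 MB remain.
Put P3 (144 MB) in memory block 2; 112 MB remain.
Put P4 (188 MB) in memory block 3; 68 MB remain.
Put P5 (32 MB) in memory block 3; 36 MB remain.
Put P6 (185 MB) in memory block 4; 71 MB remain.
Put P7 (39 MB) in memory block 4; 32 MB remain.
Put P8 (41 MB) in memory block 5; 215 MB remain.
Put P9 (70 MB) in memory block 5; 145 MB remain.
Put P10 (167 MB) in memory block 6; 89 MB remain.
Put P11 (29 MB) in memory block 6; 60 MB remain.
Put P12 (154 MB) in memory block 7; 102 MB remain.

7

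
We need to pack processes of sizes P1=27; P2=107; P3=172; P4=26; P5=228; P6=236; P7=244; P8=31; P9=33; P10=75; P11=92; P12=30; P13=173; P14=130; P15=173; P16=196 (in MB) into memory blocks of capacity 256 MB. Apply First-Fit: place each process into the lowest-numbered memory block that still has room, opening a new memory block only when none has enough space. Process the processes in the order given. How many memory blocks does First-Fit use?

9

memory block 1: place P1 (27 MB), 229 MB left
memory block 1: place P2 (107 MB), 122 MB left
memory block 2: place P3 (172 MB), 84 MB left
memory block 1: place P4 (26 MB), 96 MB left
memory block 3: place P5 (228 MB), 28 MB left
memory block 4: place P6 (236 MB), 20 MB left
memory block 5: place P7 (244 MB), 12 MB left
memory block 1: place P8 (31 MB), 65 MB left
memory block 1: place P9 (33 MB), 32 MB left
memory block 2: place P10 (75 MB), 9 MB left
memory block 6: place P11 (92 MB), 164 MB left
memory block 1: place P12 (30 MB), 2 MB left
memory block 7: place P13 (173 MB), 83 MB left
memory block 6: place P14 (130 MB), 34 MB left
memory block 8: place P15 (173 MB), 83 MB left
memory block 9: place P16 (196 MB), 60 MB left
Final memory blocks: [27,107,26,31,33,30] [172,75] [228] [236] [244] [92,130] [173] [173] [196].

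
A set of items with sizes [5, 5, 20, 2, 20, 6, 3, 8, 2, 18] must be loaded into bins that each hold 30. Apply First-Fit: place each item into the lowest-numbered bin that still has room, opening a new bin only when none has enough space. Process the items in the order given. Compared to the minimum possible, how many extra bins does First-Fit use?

0

First-Fit: [5,5,20] [2,20,6,2] [3,8,18] → 3 bins.
Total size 89; any packing needs at least ⌈89/30⌉ = 3 bins.
So 3 is already optimal.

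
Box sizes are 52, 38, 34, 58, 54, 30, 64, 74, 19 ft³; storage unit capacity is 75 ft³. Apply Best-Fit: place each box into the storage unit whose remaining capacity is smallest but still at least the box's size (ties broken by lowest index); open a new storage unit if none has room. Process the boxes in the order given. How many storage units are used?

7

storage unit 1: place 52 ft³, 23 ft³ left
storage unit 2: place 38 ft³, 37 ft³ left
storage unit 2: place 34 ft³, 3 ft³ left
storage unit 3: place 58 ft³, 17 ft³ left
storage unit 4: place 54 ft³, 21 ft³ left
storage unit 5: place 30 ft³, 45 ft³ left
storage unit 6: place 64 ft³, 11 ft³ left
storage unit 7: place 74 ft³, 1 ft³ left
storage unit 4: place 19 ft³, 2 ft³ left
Final storage units: [52] [38,34] [58] [54,19] [30] [64] [74].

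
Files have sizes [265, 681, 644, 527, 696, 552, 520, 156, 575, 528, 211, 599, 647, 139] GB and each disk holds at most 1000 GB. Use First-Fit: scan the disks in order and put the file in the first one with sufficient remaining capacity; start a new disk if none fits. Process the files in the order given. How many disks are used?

265 GB → disk 1 (remaining 735 GB)
681 GB → disk 1 (remaining 54 GB)
644 GB → disk 2 (remaining 356 GB)
527 GB → disk 3 (remaining 473 GB)
696 GB → disk 4 (remaining 304 GB)
552 GB → disk 5 (remaining 448 GB)
520 GB → disk 6 (remaining 480 GB)
156 GB → disk 2 (remaining 200 GB)
575 GB → disk 7 (remaining 425 GB)
528 GB → disk 8 (remaining 472 GB)
211 GB → disk 3 (remaining 262 GB)
599 GB → disk 9 (remaining 401 GB)
647 GB → disk 10 (remaining 353 GB)
139 GB → disk 2 (remaining 61 GB)

10 disks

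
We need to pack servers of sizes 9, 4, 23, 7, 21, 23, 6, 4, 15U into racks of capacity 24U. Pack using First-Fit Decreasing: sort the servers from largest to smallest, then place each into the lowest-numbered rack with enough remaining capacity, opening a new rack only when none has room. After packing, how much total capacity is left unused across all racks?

Sorted descending: 23, 23, 21, 15, 9, 7, 6, 4, 4.
Put 23U in rack 1; 1U remain.
Put 23U in rack 2; 1U remain.
Put 21U in rack 3; 3U remain.
Put 15U in rack 4; 9U remain.
Put 9U in rack 4; 0U remain.
Put 7U in rack 5; 17U remain.
Put 6U in rack 5; 11U remain.
Put 4U in rack 5; 7U remain.
Put 4U in rack 5; 3U remain.
5 racks × 24U = 120U; used 112U; unused 8U.

8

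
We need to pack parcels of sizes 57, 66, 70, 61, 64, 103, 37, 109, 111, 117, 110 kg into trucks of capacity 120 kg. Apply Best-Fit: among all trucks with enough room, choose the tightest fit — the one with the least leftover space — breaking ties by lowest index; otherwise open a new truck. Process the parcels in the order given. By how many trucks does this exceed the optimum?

0

Best-Fit: [57,61] [66] [70,37] [64] [103] [109] [111] [117] [110] → 9 trucks.
9 parcels exceed 60 kg (half the capacity), and no two of those can share a truck, so at least 9 trucks are needed.
So 9 is already optimal.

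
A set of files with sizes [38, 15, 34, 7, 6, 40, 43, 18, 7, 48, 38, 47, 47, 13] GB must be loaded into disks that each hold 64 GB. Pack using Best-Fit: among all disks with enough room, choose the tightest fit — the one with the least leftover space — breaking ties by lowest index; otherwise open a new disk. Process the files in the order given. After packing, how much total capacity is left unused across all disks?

111

38 GB → disk 1 (remaining 26 GB)
15 GB → disk 1 (remaining 11 GB)
34 GB → disk 2 (remaining 30 GB)
7 GB → disk 1 (remaining 4 GB)
6 GB → disk 2 (remaining 24 GB)
40 GB → disk 3 (remaining 24 GB)
43 GB → disk 4 (remaining 21 GB)
18 GB → disk 4 (remaining 3 GB)
7 GB → disk 2 (remaining 17 GB)
48 GB → disk 5 (remaining 16 GB)
38 GB → disk 6 (remaining 26 GB)
47 GB → disk 7 (remaining 17 GB)
47 GB → disk 8 (remaining 17 GB)
13 GB → disk 5 (remaining 3 GB)
8 disks × 64 GB = 512 GB; used 401 GB; unused 111 GB.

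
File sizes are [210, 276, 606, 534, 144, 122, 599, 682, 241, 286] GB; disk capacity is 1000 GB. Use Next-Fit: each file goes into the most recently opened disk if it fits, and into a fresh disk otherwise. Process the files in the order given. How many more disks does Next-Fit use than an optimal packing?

2

Next-Fit: [210,276] [606] [534,144,122] [599] [682,241] [286] → 6 disks.
Total size 3700 GB; any packing needs at least ⌈3700/1000⌉ = 4 disks.
An optimal packing achieves that bound: [682,286] [606,276] [599,241,144] [534,210,122] → 4 disks.
Excess: 6 − 4 = 2.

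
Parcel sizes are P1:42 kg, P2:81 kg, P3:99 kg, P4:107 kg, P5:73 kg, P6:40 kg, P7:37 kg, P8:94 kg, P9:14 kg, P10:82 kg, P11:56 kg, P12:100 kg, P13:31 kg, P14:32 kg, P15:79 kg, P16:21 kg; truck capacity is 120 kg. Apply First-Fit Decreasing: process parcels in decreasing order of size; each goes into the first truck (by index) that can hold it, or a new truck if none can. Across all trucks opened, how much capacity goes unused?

Sorted descending: 107, 100, 99, 94, 82, 81, 79, 73, 56, 42, 40, 37, 32, 31, 21, 14.
truck 1: place 107 kg, 13 kg left
truck 2: place 100 kg, 20 kg left
truck 3: place 99 kg, 21 kg left
truck 4: place 94 kg, 26 kg left
truck 5: place 82 kg, 38 kg left
truck 6: place 81 kg, 39 kg left
truck 7: place 79 kg, 41 kg left
truck 8: place 73 kg, 47 kg left
truck 9: place 56 kg, 64 kg left
truck 8: place 42 kg, 5 kg left
truck 7: place 40 kg, 1 kg left
truck 5: place 37 kg, 1 kg left
truck 6: place 32 kg, 7 kg left
truck 9: place 31 kg, 33 kg left
truck 3: place 21 kg, 0 kg left
truck 2: place 14 kg, 6 kg left
9 trucks × 120 kg = 1080 kg; used 988 kg; unused 92 kg.

92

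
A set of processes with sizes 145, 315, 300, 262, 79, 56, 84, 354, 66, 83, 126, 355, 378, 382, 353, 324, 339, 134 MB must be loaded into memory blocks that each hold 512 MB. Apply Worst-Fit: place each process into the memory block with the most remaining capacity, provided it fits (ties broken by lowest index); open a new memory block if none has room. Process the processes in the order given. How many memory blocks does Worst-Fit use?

10

memory block 1: place 145 MB, 367 MB left
memory block 1: place 315 MB, 52 MB left
memory block 2: place 300 MB, 212 MB left
memory block 3: place 262 MB, 250 MB left
memory block 3: place 79 MB, 171 MB left
memory block 2: place 56 MB, 156 MB left
memory block 3: place 84 MB, 87 MB left
memory block 4: place 354 MB, 158 MB left
memory block 4: place 66 MB, 92 MB left
memory block 2: place 83 MB, 73 MB left
memory block 5: place 126 MB, 386 MB left
memory block 5: place 355 MB, 31 MB left
memory block 6: place 378 MB, 134 MB left
memory block 7: place 382 MB, 130 MB left
memory block 8: place 353 MB, 159 MB left
memory block 9: place 324 MB, 188 MB left
memory block 10: place 339 MB, 173 MB left
memory block 9: place 134 MB, 54 MB left
Final memory blocks: [145,315] [300,56,83] [262,79,84] [354,66] [126,355] [378] [382] [353] [324,134] [339].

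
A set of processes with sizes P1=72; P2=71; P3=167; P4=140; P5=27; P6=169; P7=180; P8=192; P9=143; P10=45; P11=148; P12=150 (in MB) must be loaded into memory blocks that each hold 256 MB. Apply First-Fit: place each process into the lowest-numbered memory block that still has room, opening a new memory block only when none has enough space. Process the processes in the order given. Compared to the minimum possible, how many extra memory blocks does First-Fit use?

First-Fit: [72,71,27,45] [167] [140] [169] [180] [192] [143] [148] [150] → 9 memory blocks.
8 processes exceed 128 MB (half the capacity), and no two of those can share a memory block, so at least 8 memory blocks are needed.
An optimal packing achieves that bound: [192,45] [180,72] [169,71] [167,27] [150] [148] [143] [140] → 8 memory blocks.
Excess: 9 − 8 = 1.

1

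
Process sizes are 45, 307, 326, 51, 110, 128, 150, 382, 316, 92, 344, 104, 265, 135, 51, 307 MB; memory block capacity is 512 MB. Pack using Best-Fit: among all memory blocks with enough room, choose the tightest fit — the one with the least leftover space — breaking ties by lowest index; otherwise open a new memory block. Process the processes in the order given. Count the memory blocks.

8

memory block 1: place 45 MB, 467 MB left
memory block 1: place 307 MB, 160 MB left
memory block 2: place 326 MB, 186 MB left
memory block 1: place 51 MB, 109 MB left
memory block 2: place 110 MB, 76 MB left
memory block 3: place 128 MB, 384 MB left
memory block 3: place 150 MB, 234 MB left
memory block 4: place 382 MB, 130 MB left
memory block 5: place 316 MB, 196 MB left
memory block 1: place 92 MB, 17 MB left
memory block 6: place 344 MB, 168 MB left
memory block 4: place 104 MB, 26 MB left
memory block 7: place 265 MB, 247 MB left
memory block 6: place 135 MB, 33 MB left
memory block 2: place 51 MB, 25 MB left
memory block 8: place 307 MB, 205 MB left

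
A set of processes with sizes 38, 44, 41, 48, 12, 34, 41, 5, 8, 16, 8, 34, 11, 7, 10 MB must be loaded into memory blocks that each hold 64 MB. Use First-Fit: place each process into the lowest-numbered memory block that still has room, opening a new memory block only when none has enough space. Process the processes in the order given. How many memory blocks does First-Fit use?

Put 38 MB in memory block 1; 26 MB remain.
Put 44 MB in memory block 2; 20 MB remain.
Put 41 MB in memory block 3; 23 MB remain.
Put 48 MB in memory block 4; 16 MB remain.
Put 12 MB in memory block 1; 14 MB remain.
Put 34 MB in memory block 5; 30 MB remain.
Put 41 MB in memory block 6; 23 MB remain.
Put 5 MB in memory block 1; 9 MB remain.
Put 8 MB in memory block 1; 1 MB remain.
Put 16 MB in memory block 2; 4 MB remain.
Put 8 MB in memory block 3; 15 MB remain.
Put 34 MB in memory block 7; 30 MB remain.
Put 11 MB in memory block 3; 4 MB remain.
Put 7 MB in memory block 4; 9 MB remain.
Put 10 MB in memory block 5; 20 MB remain.

7 memory blocks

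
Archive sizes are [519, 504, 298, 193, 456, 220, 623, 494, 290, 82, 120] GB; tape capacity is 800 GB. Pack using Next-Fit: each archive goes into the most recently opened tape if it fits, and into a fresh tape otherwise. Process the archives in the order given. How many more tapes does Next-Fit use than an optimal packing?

2

Next-Fit: [519] [504] [298,193] [456,220] [623] [494,290] [82,120] → 7 tapes.
Total size 3799 GB; any packing needs at least ⌈3799/800⌉ = 5 tapes.
An optimal packing achieves that bound: [623,120] [519,220] [504,290] [494,298] [456,193,82] → 5 tapes.
Excess: 7 − 5 = 2.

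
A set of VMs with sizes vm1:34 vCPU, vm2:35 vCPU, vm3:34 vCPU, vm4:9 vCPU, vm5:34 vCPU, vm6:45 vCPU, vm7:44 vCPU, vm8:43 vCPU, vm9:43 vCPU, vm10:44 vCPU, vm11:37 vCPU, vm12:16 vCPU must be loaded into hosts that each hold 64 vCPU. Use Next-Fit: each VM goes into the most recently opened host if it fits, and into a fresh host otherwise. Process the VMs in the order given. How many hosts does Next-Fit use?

vm1 (34 vCPU) → host 1 (remaining 30 vCPU)
vm2 (35 vCPU) → host 2 (remaining 29 vCPU)
vm3 (34 vCPU) → host 3 (remaining 30 vCPU)
vm4 (9 vCPU) → host 3 (remaining 21 vCPU)
vm5 (34 vCPU) → host 4 (remaining 30 vCPU)
vm6 (45 vCPU) → host 5 (remaining 19 vCPU)
vm7 (44 vCPU) → host 6 (remaining 20 vCPU)
vm8 (43 vCPU) → host 7 (remaining 21 vCPU)
vm9 (43 vCPU) → host 8 (remaining 21 vCPU)
vm10 (44 vCPU) → host 9 (remaining 20 vCPU)
vm11 (37 vCPU) → host 10 (remaining 27 vCPU)
vm12 (16 vCPU) → host 10 (remaining 11 vCPU)

10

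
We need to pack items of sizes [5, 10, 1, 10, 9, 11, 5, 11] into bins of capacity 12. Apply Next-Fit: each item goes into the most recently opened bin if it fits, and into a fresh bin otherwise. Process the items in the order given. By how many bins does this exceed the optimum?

Next-Fit: [5] [10,1] [10] [9] [11] [5] [11] → 7 bins.
Total size 62; any packing needs at least ⌈62/12⌉ = 6 bins.
An optimal packing achieves that bound: [11,1] [11] [10] [10] [9] [5,5] → 6 bins.
Excess: 7 − 6 = 1.

1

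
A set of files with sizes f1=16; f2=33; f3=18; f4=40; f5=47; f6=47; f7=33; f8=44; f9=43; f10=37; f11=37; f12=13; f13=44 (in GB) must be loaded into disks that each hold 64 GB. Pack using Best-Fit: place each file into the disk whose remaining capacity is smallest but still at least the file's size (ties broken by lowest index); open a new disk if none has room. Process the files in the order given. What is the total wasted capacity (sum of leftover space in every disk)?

188

Put f1 (16 GB) in disk 1; 48 GB remain.
Put f2 (33 GB) in disk 1; 15 GB remain.
Put f3 (18 GB) in disk 2; 46 GB remain.
Put f4 (40 GB) in disk 2; 6 GB remain.
Put f5 (47 GB) in disk 3; 17 GB remain.
Put f6 (47 GB) in disk 4; 17 GB remain.
Put f7 (33 GB) in disk 5; 31 GB remain.
Put f8 (44 GB) in disk 6; 20 GB remain.
Put f9 (43 GB) in disk 7; 21 GB remain.
Put f10 (37 GB) in disk 8; 27 GB remain.
Put f11 (37 GB) in disk 9; 27 GB remain.
Put f12 (13 GB) in disk 1; 2 GB remain.
Put f13 (44 GB) in disk 10; 20 GB remain.
10 disks × 64 GB = 640 GB; used 452 GB; unused 188 GB.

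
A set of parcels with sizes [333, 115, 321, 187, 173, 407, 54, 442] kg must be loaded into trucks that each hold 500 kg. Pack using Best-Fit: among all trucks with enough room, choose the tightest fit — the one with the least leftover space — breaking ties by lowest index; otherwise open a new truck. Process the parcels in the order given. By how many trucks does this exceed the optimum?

0

Best-Fit: [333,115] [321,173] [187] [407,54] [442] → 5 trucks.
Total size 2032 kg; any packing needs at least ⌈2032/500⌉ = 5 trucks.
So 5 is already optimal.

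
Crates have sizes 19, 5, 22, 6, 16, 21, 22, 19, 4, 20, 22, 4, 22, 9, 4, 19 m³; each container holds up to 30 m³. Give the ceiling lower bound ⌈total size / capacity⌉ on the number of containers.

Total size = 19 + 5 + 22 + 6 + 16 + 21 + 22 + 19 + 4 + 20 + 22 + 4 + 22 + 9 + 4 + 19 = 234 m³.
⌈234 / 30⌉ = 8.

8 containers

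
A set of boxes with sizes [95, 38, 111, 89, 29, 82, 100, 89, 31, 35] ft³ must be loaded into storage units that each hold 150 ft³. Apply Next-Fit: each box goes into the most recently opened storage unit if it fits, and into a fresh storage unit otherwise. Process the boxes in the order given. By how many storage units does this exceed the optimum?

1

Next-Fit: [95,38] [111] [89,29] [82] [100] [89,31] [35] → 7 storage units.
6 boxes exceed 75 ft³ (half the capacity), and no two of those can share a storage unit, so at least 6 storage units are needed.
An optimal packing achieves that bound: [111,38] [100,35] [95,31] [89,29] [89] [82] → 6 storage units.
Excess: 7 − 6 = 1.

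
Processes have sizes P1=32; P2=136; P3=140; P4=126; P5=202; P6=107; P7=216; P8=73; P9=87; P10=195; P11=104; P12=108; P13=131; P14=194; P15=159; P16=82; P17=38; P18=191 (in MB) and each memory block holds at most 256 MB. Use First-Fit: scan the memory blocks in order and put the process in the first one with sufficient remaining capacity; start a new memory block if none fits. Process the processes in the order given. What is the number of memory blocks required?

memory block 1: place P1 (32 MB), 224 MB left
memory block 1: place P2 (136 MB), 88 MB left
memory block 2: place P3 (140 MB), 116 MB left
memory block 3: place P4 (126 MB), 130 MB left
memory block 4: place P5 (202 MB), 54 MB left
memory block 2: place P6 (107 MB), 9 MB left
memory block 5: place P7 (216 MB), 40 MB left
memory block 1: place P8 (73 MB), 15 MB left
memory block 3: place P9 (87 MB), 43 MB left
memory block 6: place P10 (195 MB), 61 MB left
memory block 7: place P11 (104 MB), 152 MB left
memory block 7: place P12 (108 MB), 44 MB left
memory block 8: place P13 (131 MB), 125 MB left
memory block 9: place P14 (194 MB), 62 MB left
memory block 10: place P15 (159 MB), 97 MB left
memory block 8: place P16 (82 MB), 43 MB left
memory block 3: place P17 (38 MB), 5 MB left
memory block 11: place P18 (191 MB), 65 MB left

11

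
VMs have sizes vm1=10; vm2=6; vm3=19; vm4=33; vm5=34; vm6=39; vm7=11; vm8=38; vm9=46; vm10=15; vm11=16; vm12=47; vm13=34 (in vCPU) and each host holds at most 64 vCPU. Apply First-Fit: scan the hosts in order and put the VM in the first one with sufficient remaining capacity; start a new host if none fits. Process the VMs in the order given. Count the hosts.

8 hosts

vm1 (10 vCPU) → host 1 (remaining 54 vCPU)
vm2 (6 vCPU) → host 1 (remaining 48 vCPU)
vm3 (19 vCPU) → host 1 (remaining 29 vCPU)
vm4 (33 vCPU) → host 2 (remaining 31 vCPU)
vm5 (34 vCPU) → host 3 (remaining 30 vCPU)
vm6 (39 vCPU) → host 4 (remaining 25 vCPU)
vm7 (11 vCPU) → host 1 (remaining 18 vCPU)
vm8 (38 vCPU) → host 5 (remaining 26 vCPU)
vm9 (46 vCPU) → host 6 (remaining 18 vCPU)
vm10 (15 vCPU) → host 1 (remaining 3 vCPU)
vm11 (16 vCPU) → host 2 (remaining 15 vCPU)
vm12 (47 vCPU) → host 7 (remaining 17 vCPU)
vm13 (34 vCPU) → host 8 (remaining 30 vCPU)
Final hosts: [10,6,19,11,15] [33,16] [34] [39] [38] [46] [47] [34].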